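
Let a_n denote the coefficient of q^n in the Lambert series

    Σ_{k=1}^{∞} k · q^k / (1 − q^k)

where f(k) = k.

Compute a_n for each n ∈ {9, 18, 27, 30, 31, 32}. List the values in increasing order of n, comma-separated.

13, 39, 40, 72, 32, 63

q^9  k|9↦f(k): 1:1 3:3 9:9  a_9=13
n=18: 18·1 9·2 6·3 3·6 2·9 1·18  f→[18+9+6+3+2+1]=39
[q^27] f(27)=27,f(9)=9,f(3)=3,f(1)=1 ⇒ 40
d|30:{30,15,10,6,5,3,2,1}  Σf=30+15+10+6+5+3+2+1=72
q^31  k|31↦f(k): 1:1 31:31  a_31=32
[q^32] f(1)=1,f(2)=2,f(4)=4,f(8)=8,f(16)=16,f(32)=32 ⇒ 63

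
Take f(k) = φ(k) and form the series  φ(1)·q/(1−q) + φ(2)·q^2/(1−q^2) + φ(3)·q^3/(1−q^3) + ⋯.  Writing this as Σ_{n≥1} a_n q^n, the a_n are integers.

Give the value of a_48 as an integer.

d|48:{1,2,3,4,6,8,12,16,24,48}  Σφ=1+1+2+2+2+4+4+8+8+16=48

a_48 = 48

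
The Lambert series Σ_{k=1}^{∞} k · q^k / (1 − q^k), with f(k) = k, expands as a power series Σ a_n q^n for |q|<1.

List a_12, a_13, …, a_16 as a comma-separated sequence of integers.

28, 14, 24, 24, 31

d|12:{12,6,4,3,2,1}  Σf=12+6+4+3+2+1=28
q^13  k|13↦f(k): 13:13 1:1  a_13=14
d|14:{14,7,2,1}  Σf=14+7+2+1=24
n=15: 15·1 5·3 3·5 1·15  f→[15+5+3+1]=24
d|16:{16,8,4,2,1}  Σf=16+8+4+2+1=31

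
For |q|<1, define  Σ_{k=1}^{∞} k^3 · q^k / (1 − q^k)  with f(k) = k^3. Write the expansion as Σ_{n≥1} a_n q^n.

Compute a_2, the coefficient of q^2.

a_2 = 9

n=2: 1·2 2·1  f→[1+8]=9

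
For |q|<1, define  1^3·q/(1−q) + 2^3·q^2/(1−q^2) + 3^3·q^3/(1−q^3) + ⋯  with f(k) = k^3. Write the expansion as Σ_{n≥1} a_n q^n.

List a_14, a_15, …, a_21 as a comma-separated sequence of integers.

3096, 3528, 4681, 4914, 6813, 6860, 9198, 9632

n=14: 14·1 7·2 2·7 1·14  f→[2744+343+8+1]=3096
q^15  k|15↦f(k): 15:3375 5:125 3:27 1:1  a_15=3528
d|16:{16,8,4,2,1}  Σf=4096+512+64+8+1=4681
n=17: 1·17 17·1  f→[1+4913]=4914
[q^18] f(1)=1,f(2)=8,f(3)=27,f(6)=216,f(9)=729,f(18)=5832 ⇒ 6813
q^19  k|19↦f(k): 1:1 19:6859  a_19=6860
[q^20] f(1)=1,f(2)=8,f(4)=64,f(5)=125,f(10)=1000,f(20)=8000 ⇒ 9198
[q^21] f(21)=9261,f(7)=343,f(3)=27,f(1)=1 ⇒ 9632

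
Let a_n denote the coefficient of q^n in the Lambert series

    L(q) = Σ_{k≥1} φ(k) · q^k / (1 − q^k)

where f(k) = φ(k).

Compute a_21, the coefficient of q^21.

q^21  k|21↦φ(k): 21:12 7:6 3:2 1:1  a_21=21

a_21 = 21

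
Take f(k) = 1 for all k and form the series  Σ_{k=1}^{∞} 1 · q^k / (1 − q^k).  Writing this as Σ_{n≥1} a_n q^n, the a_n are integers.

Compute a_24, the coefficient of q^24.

q^24  k|24↦f(k): 24:1 12:1 8:1 6:1 4:1 3:1 2:1 1:1  a_24=8

a_24 = 8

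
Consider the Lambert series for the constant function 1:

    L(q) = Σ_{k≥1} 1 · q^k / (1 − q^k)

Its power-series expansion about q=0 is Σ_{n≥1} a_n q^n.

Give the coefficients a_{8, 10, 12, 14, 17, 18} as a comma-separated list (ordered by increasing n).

[q^8] f(1)=1,f(2)=1,f(4)=1,f(8)=1 ⇒ 4
[q^10] f(10)=1,f(5)=1,f(2)=1,f(1)=1 ⇒ 4
d|12:{1,2,3,4,6,12}  Σf=1+1+1+1+1+1=6
[q^14] f(1)=1,f(2)=1,f(7)=1,f(14)=1 ⇒ 4
d|17:{17,1}  Σf=1+1=2
n=18: 1·18 2·9 3·6 6·3 9·2 18·1  f→[1+1+1+1+1+1]=6

4, 4, 6, 4, 2, 6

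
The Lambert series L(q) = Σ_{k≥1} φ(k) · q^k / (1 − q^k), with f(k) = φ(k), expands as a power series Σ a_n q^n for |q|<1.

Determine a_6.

q^6  k|6↦φ(k): 6:2 3:2 2:1 1:1  a_6=6

a_6 = 6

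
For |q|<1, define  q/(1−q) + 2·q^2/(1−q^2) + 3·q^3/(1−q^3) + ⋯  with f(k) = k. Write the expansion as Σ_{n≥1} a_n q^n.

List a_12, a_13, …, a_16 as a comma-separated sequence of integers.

28, 14, 24, 24, 31

q^12  k|12↦f(k): 12:12 6:6 4:4 3:3 2:2 1:1  a_12=28
n=13: 13·1 1·13  f→[13+1]=14
n=14: 14·1 7·2 2·7 1·14  f→[14+7+2+1]=24
n=15: 1·15 3·5 5·3 15·1  f→[1+3+5+15]=24
d|16:{16,8,4,2,1}  Σf=16+8+4+2+1=31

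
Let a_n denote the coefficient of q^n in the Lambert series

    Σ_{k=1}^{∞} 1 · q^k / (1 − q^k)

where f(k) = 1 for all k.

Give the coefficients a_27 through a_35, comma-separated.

4, 6, 2, 8, 2, 6, 4, 4, 4

q^27  k|27↦f(k): 27:1 9:1 3:1 1:1  a_27=4
[q^28] f(1)=1,f(2)=1,f(4)=1,f(7)=1,f(14)=1,f(28)=1 ⇒ 6
n=29: 29·1 1·29  f→[1+1]=2
n=30: 1·30 2·15 3·10 5·6 6·5 10·3 15·2 30·1  f→[1+1+1+1+1+1+1+1]=8
[q^31] f(31)=1,f(1)=1 ⇒ 2
[q^32] f(32)=1,f(16)=1,f(8)=1,f(4)=1,f(2)=1,f(1)=1 ⇒ 6
q^33  k|33↦f(k): 1:1 3:1 11:1 33:1  a_33=4
q^34  k|34↦f(k): 34:1 17:1 2:1 1:1  a_34=4
d|35:{35,7,5,1}  Σf=1+1+1+1=4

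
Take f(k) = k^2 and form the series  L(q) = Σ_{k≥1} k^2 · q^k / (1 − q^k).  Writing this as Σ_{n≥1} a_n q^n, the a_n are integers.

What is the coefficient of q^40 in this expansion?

q^40  k|40↦f(k): 1:1 2:4 4:16 5:25 8:64 10:100 20:400 40:1600  a_40=2210

a_40 = 2210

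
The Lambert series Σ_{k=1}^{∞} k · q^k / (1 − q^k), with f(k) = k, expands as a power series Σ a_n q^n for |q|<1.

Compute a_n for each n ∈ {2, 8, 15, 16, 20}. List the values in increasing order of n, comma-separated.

3, 15, 24, 31, 42

q^2  k|2↦f(k): 1:1 2:2  a_2=3
d|8:{1,2,4,8}  Σf=1+2+4+8=15
d|15:{1,3,5,15}  Σf=1+3+5+15=24
[q^16] f(16)=16,f(8)=8,f(4)=4,f(2)=2,f(1)=1 ⇒ 31
[q^20] f(1)=1,f(2)=2,f(4)=4,f(5)=5,f(10)=10,f(20)=20 ⇒ 42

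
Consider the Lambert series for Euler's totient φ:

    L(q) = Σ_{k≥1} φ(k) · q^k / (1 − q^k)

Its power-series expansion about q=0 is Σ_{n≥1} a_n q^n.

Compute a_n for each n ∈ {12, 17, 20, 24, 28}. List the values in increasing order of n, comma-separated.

[q^12] φ(1)=1,φ(2)=1,φ(3)=2,φ(4)=2,φ(6)=2,φ(12)=4 ⇒ 12
[q^17] φ(1)=1,φ(17)=16 ⇒ 17
[q^20] φ(20)=8,φ(10)=4,φ(5)=4,φ(4)=2,φ(2)=1,φ(1)=1 ⇒ 20
d|24:{1,2,3,4,6,8,12,24}  Σφ=1+1+2+2+2+4+4+8=24
q^28  k|28↦φ(k): 28:12 14:6 7:6 4:2 2:1 1:1  a_28=28

12, 17, 20, 24, 28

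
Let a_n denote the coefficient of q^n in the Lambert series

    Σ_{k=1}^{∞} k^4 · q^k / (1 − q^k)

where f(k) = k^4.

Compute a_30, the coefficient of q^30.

q^30  k|30↦f(k): 1:1 2:16 3:81 5:625 6:1296 10:10000 15:50625 30:810000  a_30=872644

a_30 = 872644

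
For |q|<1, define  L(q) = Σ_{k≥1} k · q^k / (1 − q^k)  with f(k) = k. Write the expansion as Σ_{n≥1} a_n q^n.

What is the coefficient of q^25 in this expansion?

a_25 = 31

d|25:{1,5,25}  Σf=1+5+25=31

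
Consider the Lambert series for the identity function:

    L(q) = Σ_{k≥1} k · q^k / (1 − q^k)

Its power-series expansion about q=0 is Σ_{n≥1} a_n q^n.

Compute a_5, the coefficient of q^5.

d|5:{5,1}  Σf=5+1=6

a_5 = 6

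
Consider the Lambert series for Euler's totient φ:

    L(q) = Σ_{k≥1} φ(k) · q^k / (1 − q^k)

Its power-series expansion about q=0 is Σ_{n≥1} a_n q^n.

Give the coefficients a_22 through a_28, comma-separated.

q^22  k|22↦φ(k): 22:10 11:10 2:1 1:1  a_22=22
[q^23] φ(1)=1,φ(23)=22 ⇒ 23
d|24:{1,2,3,4,6,8,12,24}  Σφ=1+1+2+2+2+4+4+8=24
d|25:{1,5,25}  Σφ=1+4+20=25
[q^26] φ(26)=12,φ(13)=12,φ(2)=1,φ(1)=1 ⇒ 26
d|27:{1,3,9,27}  Σφ=1+2+6+18=27
d|28:{28,14,7,4,2,1}  Σφ=12+6+6+2+1+1=28

22, 23, 24, 25, 26, 27, 28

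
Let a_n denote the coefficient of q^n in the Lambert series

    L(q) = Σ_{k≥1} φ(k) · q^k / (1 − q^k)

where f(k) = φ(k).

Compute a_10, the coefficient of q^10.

d|10:{10,5,2,1}  Σφ=4+4+1+1=10

a_10 = 10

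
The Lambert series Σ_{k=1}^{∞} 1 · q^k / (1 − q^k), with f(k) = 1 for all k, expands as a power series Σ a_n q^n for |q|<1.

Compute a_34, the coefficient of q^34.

a_34 = 4

[q^34] f(34)=1,f(17)=1,f(2)=1,f(1)=1 ⇒ 4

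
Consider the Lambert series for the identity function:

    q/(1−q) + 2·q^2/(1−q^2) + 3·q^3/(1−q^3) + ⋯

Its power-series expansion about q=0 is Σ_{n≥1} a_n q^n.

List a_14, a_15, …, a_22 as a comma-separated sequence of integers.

q^14  k|14↦f(k): 1:1 2:2 7:7 14:14  a_14=24
[q^15] f(15)=15,f(5)=5,f(3)=3,f(1)=1 ⇒ 24
n=16: 1·16 2·8 4·4 8·2 16·1  f→[1+2+4+8+16]=31
d|17:{1,17}  Σf=1+17=18
n=18: 18·1 9·2 6·3 3·6 2·9 1·18  f→[18+9+6+3+2+1]=39
n=19: 1·19 19·1  f→[1+19]=20
q^20  k|20↦f(k): 1:1 2:2 4:4 5:5 10:10 20:20  a_20=42
d|21:{21,7,3,1}  Σf=21+7+3+1=32
d|22:{1,2,11,22}  Σf=1+2+11+22=36

24, 24, 31, 18, 39, 20, 42, 32, 36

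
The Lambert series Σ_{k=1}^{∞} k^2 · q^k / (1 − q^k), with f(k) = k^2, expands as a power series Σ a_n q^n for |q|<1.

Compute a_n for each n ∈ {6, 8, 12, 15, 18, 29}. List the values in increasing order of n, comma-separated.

50, 85, 210, 260, 455, 842

d|6:{6,3,2,1}  Σf=36+9+4+1=50
d|8:{1,2,4,8}  Σf=1+4+16+64=85
d|12:{1,2,3,4,6,12}  Σf=1+4+9+16+36+144=210
d|15:{1,3,5,15}  Σf=1+9+25+225=260
[q^18] f(18)=324,f(9)=81,f(6)=36,f(3)=9,f(2)=4,f(1)=1 ⇒ 455
n=29: 29·1 1·29  f→[841+1]=842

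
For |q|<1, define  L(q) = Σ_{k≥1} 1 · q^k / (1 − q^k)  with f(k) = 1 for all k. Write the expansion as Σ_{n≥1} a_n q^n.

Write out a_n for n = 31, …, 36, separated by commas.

n=31: 31·1 1·31  f→[1+1]=2
d|32:{32,16,8,4,2,1}  Σf=1+1+1+1+1+1=6
q^33  k|33↦f(k): 1:1 3:1 11:1 33:1  a_33=4
d|34:{34,17,2,1}  Σf=1+1+1+1=4
[q^35] f(1)=1,f(5)=1,f(7)=1,f(35)=1 ⇒ 4
q^36  k|36↦f(k): 1:1 2:1 3:1 4:1 6:1 9:1 12:1 18:1 36:1  a_36=9

2, 6, 4, 4, 4, 9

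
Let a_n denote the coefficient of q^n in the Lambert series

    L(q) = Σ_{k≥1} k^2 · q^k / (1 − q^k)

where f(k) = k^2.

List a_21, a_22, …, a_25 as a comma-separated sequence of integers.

n=21: 1·21 3·7 7·3 21·1  f→[1+9+49+441]=500
n=22: 1·22 2·11 11·2 22·1  f→[1+4+121+484]=610
n=23: 23·1 1·23  f→[529+1]=530
q^24  k|24↦f(k): 24:576 12:144 8:64 6:36 4:16 3:9 2:4 1:1  a_24=850
q^25  k|25↦f(k): 1:1 5:25 25:625  a_25=651

500, 610, 530, 850, 651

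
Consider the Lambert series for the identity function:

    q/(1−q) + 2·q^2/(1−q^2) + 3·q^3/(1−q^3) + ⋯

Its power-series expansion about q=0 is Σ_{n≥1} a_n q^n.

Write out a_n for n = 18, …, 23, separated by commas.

39, 20, 42, 32, 36, 24

q^18  k|18↦f(k): 18:18 9:9 6:6 3:3 2:2 1:1  a_18=39
[q^19] f(1)=1,f(19)=19 ⇒ 20
q^20  k|20↦f(k): 1:1 2:2 4:4 5:5 10:10 20:20  a_20=42
d|21:{1,3,7,21}  Σf=1+3+7+21=32
d|22:{1,2,11,22}  Σf=1+2+11+22=36
q^23  k|23↦f(k): 1:1 23:23  a_23=24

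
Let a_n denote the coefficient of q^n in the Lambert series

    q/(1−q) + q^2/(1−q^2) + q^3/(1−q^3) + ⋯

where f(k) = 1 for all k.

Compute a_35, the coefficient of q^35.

a_35 = 4

n=35: 35·1 7·5 5·7 1·35  f→[1+1+1+1]=4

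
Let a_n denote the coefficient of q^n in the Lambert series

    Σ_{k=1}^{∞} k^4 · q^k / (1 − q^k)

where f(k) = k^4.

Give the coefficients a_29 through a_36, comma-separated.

[q^29] f(1)=1,f(29)=707281 ⇒ 707282
n=30: 1·30 2·15 3·10 5·6 6·5 10·3 15·2 30·1  f→[1+16+81+625+1296+10000+50625+810000]=872644
d|31:{1,31}  Σf=1+923521=923522
d|32:{1,2,4,8,16,32}  Σf=1+16+256+4096+65536+1048576=1118481
d|33:{33,11,3,1}  Σf=1185921+14641+81+1=1200644
q^34  k|34↦f(k): 1:1 2:16 17:83521 34:1336336  a_34=1419874
[q^35] f(1)=1,f(5)=625,f(7)=2401,f(35)=1500625 ⇒ 1503652
d|36:{36,18,12,9,6,4,3,2,1}  Σf=1679616+104976+20736+6561+1296+256+81+16+1=1813539

707282, 872644, 923522, 1118481, 1200644, 1419874, 1503652, 1813539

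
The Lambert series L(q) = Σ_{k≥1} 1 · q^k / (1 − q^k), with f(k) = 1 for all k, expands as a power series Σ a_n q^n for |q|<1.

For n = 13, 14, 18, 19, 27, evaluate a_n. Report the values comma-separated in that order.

d|13:{13,1}  Σf=1+1=2
d|14:{14,7,2,1}  Σf=1+1+1+1=4
q^18  k|18↦f(k): 18:1 9:1 6:1 3:1 2:1 1:1  a_18=6
d|19:{19,1}  Σf=1+1=2
q^27  k|27↦f(k): 27:1 9:1 3:1 1:1  a_27=4

2, 4, 6, 2, 4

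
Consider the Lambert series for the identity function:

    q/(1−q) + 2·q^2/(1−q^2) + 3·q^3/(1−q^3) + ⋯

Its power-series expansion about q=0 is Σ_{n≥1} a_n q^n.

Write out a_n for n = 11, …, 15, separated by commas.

n=11: 11·1 1·11  f→[11+1]=12
n=12: 12·1 6·2 4·3 3·4 2·6 1·12  f→[12+6+4+3+2+1]=28
d|13:{13,1}  Σf=13+1=14
[q^14] f(1)=1,f(2)=2,f(7)=7,f(14)=14 ⇒ 24
n=15: 15·1 5·3 3·5 1·15  f→[15+5+3+1]=24

12, 28, 14, 24, 24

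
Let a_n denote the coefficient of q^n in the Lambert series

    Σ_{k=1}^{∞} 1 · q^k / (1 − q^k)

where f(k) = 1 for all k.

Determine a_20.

q^20  k|20↦f(k): 1:1 2:1 4:1 5:1 10:1 20:1  a_20=6

a_20 = 6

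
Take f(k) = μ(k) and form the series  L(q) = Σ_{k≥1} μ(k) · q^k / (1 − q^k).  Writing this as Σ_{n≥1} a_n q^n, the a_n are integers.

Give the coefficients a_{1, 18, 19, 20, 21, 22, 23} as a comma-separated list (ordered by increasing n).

q^1  k|1↦μ(k): 1:1  a_1=1
[q^18] μ(18)=0,μ(9)=0,μ(6)=1,μ(3)=-1,μ(2)=-1,μ(1)=1 ⇒ 0
[q^19] μ(1)=1,μ(19)=-1 ⇒ 0
d|20:{1,2,4,5,10,20}  Σμ=1+(-1)+0+(-1)+1+0=0
q^21  k|21↦μ(k): 21:1 7:-1 3:-1 1:1  a_21=0
[q^22] μ(22)=1,μ(11)=-1,μ(2)=-1,μ(1)=1 ⇒ 0
n=23: 23·1 1·23  μ→[(-1)+1]=0

1, 0, 0, 0, 0, 0, 0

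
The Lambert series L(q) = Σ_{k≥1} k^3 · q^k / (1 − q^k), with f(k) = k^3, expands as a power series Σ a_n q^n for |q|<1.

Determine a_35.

a_35 = 43344

d|35:{1,5,7,35}  Σf=1+125+343+42875=43344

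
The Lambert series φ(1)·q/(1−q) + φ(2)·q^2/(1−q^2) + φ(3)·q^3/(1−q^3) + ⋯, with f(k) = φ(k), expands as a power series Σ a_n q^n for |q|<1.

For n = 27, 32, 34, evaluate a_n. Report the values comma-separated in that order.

d|27:{1,3,9,27}  Σφ=1+2+6+18=27
d|32:{32,16,8,4,2,1}  Σφ=16+8+4+2+1+1=32
n=34: 34·1 17·2 2·17 1·34  φ→[16+16+1+1]=34

27, 32, 34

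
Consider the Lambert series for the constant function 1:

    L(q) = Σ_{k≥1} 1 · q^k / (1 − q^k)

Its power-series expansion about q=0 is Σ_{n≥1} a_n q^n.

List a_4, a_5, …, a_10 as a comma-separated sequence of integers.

3, 2, 4, 2, 4, 3, 4

q^4  k|4↦f(k): 1:1 2:1 4:1  a_4=3
n=5: 1·5 5·1  f→[1+1]=2
q^6  k|6↦f(k): 1:1 2:1 3:1 6:1  a_6=4
q^7  k|7↦f(k): 7:1 1:1  a_7=2
d|8:{8,4,2,1}  Σf=1+1+1+1=4
n=9: 1·9 3·3 9·1  f→[1+1+1]=3
[q^10] f(1)=1,f(2)=1,f(5)=1,f(10)=1 ⇒ 4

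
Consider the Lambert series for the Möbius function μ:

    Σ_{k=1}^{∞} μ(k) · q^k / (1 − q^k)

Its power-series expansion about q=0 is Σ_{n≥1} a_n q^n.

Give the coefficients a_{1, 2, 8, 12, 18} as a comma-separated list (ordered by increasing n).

1, 0, 0, 0, 0

q^1  k|1↦μ(k): 1:1  a_1=1
q^2  k|2↦μ(k): 2:-1 1:1  a_2=0
n=8: 8·1 4·2 2·4 1·8  μ→[0+0+(-1)+1]=0
q^12  k|12↦μ(k): 1:1 2:-1 3:-1 4:0 6:1 12:0  a_12=0
d|18:{1,2,3,6,9,18}  Σμ=1+(-1)+(-1)+1+0+0=0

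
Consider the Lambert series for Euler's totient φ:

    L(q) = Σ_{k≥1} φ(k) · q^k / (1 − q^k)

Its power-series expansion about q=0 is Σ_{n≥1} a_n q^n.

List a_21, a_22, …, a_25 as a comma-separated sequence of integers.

q^21  k|21↦φ(k): 1:1 3:2 7:6 21:12  a_21=21
n=22: 1·22 2·11 11·2 22·1  φ→[1+1+10+10]=22
d|23:{23,1}  Σφ=22+1=23
q^24  k|24↦φ(k): 1:1 2:1 3:2 4:2 6:2 8:4 12:4 24:8  a_24=24
n=25: 25·1 5·5 1·25  φ→[20+4+1]=25

21, 22, 23, 24, 25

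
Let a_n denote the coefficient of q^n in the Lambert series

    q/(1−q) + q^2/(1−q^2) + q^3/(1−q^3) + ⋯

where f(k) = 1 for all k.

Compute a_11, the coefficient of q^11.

a_11 = 2

d|11:{1,11}  Σf=1+1=2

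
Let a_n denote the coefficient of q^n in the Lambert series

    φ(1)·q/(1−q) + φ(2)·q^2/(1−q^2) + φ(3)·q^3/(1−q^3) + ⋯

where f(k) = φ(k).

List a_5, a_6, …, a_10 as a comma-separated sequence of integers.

q^5  k|5↦φ(k): 1:1 5:4  a_5=5
q^6  k|6↦φ(k): 1:1 2:1 3:2 6:2  a_6=6
d|7:{7,1}  Σφ=6+1=7
q^8  k|8↦φ(k): 8:4 4:2 2:1 1:1  a_8=8
q^9  k|9↦φ(k): 1:1 3:2 9:6  a_9=9
[q^10] φ(10)=4,φ(5)=4,φ(2)=1,φ(1)=1 ⇒ 10

5, 6, 7, 8, 9, 10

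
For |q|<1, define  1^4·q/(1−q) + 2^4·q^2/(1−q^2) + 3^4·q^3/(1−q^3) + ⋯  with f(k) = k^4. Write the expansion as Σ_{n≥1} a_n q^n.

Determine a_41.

a_41 = 2825762

q^41  k|41↦f(k): 41:2825761 1:1  a_41=2825762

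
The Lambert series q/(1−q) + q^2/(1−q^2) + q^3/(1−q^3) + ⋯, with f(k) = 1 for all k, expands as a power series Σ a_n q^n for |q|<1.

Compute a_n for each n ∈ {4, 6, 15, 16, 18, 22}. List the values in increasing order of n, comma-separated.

3, 4, 4, 5, 6, 4

d|4:{1,2,4}  Σf=1+1+1=3
[q^6] f(6)=1,f(3)=1,f(2)=1,f(1)=1 ⇒ 4
d|15:{15,5,3,1}  Σf=1+1+1+1=4
n=16: 16·1 8·2 4·4 2·8 1·16  f→[1+1+1+1+1]=5
n=18: 1·18 2·9 3·6 6·3 9·2 18·1  f→[1+1+1+1+1+1]=6
[q^22] f(22)=1,f(11)=1,f(2)=1,f(1)=1 ⇒ 4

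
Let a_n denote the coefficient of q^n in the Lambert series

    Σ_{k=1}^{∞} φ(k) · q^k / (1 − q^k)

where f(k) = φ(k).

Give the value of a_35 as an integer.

[q^35] φ(35)=24,φ(7)=6,φ(5)=4,φ(1)=1 ⇒ 35

a_35 = 35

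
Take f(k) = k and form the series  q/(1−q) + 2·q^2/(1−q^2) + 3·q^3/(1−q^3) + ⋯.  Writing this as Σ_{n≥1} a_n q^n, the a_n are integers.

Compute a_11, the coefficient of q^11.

[q^11] f(1)=1,f(11)=11 ⇒ 12

a_11 = 12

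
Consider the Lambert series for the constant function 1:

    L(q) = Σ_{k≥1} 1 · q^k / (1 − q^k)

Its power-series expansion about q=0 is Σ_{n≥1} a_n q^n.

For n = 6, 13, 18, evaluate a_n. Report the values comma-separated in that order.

4, 2, 6

d|6:{1,2,3,6}  Σf=1+1+1+1=4
[q^13] f(1)=1,f(13)=1 ⇒ 2
d|18:{1,2,3,6,9,18}  Σf=1+1+1+1+1+1=6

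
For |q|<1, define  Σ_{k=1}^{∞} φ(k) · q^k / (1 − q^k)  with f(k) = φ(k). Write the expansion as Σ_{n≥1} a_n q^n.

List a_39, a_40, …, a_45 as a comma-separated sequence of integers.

n=39: 1·39 3·13 13·3 39·1  φ→[1+2+12+24]=39
q^40  k|40↦φ(k): 40:16 20:8 10:4 8:4 5:4 4:2 2:1 1:1  a_40=40
d|41:{1,41}  Σφ=1+40=41
n=42: 1·42 2·21 3·14 6·7 7·6 14·3 21·2 42·1  φ→[1+1+2+2+6+6+12+12]=42
n=43: 1·43 43·1  φ→[1+42]=43
q^44  k|44↦φ(k): 1:1 2:1 4:2 11:10 22:10 44:20  a_44=44
d|45:{1,3,5,9,15,45}  Σφ=1+2+4+6+8+24=45

39, 40, 41, 42, 43, 44, 45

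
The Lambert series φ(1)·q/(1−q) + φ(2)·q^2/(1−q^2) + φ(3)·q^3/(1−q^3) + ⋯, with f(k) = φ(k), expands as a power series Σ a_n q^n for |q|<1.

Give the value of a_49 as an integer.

q^49  k|49↦φ(k): 1:1 7:6 49:42  a_49=49

a_49 = 49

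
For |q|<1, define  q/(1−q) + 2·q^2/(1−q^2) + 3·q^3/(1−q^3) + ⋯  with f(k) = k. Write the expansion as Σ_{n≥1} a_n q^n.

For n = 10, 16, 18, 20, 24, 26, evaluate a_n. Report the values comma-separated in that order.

18, 31, 39, 42, 60, 42

n=10: 10·1 5·2 2·5 1·10  f→[10+5+2+1]=18
q^16  k|16↦f(k): 16:16 8:8 4:4 2:2 1:1  a_16=31
[q^18] f(18)=18,f(9)=9,f(6)=6,f(3)=3,f(2)=2,f(1)=1 ⇒ 39
q^20  k|20↦f(k): 1:1 2:2 4:4 5:5 10:10 20:20  a_20=42
[q^24] f(1)=1,f(2)=2,f(3)=3,f(4)=4,f(6)=6,f(8)=8,f(12)=12,f(24)=24 ⇒ 60
n=26: 1·26 2·13 13·2 26·1  f→[1+2+13+26]=42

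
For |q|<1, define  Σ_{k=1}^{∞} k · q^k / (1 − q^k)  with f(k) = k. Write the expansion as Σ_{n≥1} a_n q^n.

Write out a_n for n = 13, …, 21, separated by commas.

q^13  k|13↦f(k): 13:13 1:1  a_13=14
q^14  k|14↦f(k): 14:14 7:7 2:2 1:1  a_14=24
d|15:{1,3,5,15}  Σf=1+3+5+15=24
[q^16] f(16)=16,f(8)=8,f(4)=4,f(2)=2,f(1)=1 ⇒ 31
n=17: 1·17 17·1  f→[1+17]=18
q^18  k|18↦f(k): 18:18 9:9 6:6 3:3 2:2 1:1  a_18=39
n=19: 1·19 19·1  f→[1+19]=20
[q^20] f(1)=1,f(2)=2,f(4)=4,f(5)=5,f(10)=10,f(20)=20 ⇒ 42
[q^21] f(21)=21,f(7)=7,f(3)=3,f(1)=1 ⇒ 32

14, 24, 24, 31, 18, 39, 20, 42, 32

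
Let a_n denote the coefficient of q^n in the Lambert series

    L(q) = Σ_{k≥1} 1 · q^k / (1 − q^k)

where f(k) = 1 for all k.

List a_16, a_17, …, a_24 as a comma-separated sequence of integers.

5, 2, 6, 2, 6, 4, 4, 2, 8

q^16  k|16↦f(k): 1:1 2:1 4:1 8:1 16:1  a_16=5
n=17: 1·17 17·1  f→[1+1]=2
n=18: 18·1 9·2 6·3 3·6 2·9 1·18  f→[1+1+1+1+1+1]=6
d|19:{19,1}  Σf=1+1=2
d|20:{20,10,5,4,2,1}  Σf=1+1+1+1+1+1=6
q^21  k|21↦f(k): 1:1 3:1 7:1 21:1  a_21=4
[q^22] f(22)=1,f(11)=1,f(2)=1,f(1)=1 ⇒ 4
d|23:{23,1}  Σf=1+1=2
[q^24] f(24)=1,f(12)=1,f(8)=1,f(6)=1,f(4)=1,f(3)=1,f(2)=1,f(1)=1 ⇒ 8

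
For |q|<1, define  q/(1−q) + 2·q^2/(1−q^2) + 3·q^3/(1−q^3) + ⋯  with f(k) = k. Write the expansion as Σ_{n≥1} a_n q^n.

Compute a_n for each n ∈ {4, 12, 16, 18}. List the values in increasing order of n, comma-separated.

d|4:{4,2,1}  Σf=4+2+1=7
[q^12] f(1)=1,f(2)=2,f(3)=3,f(4)=4,f(6)=6,f(12)=12 ⇒ 28
[q^16] f(1)=1,f(2)=2,f(4)=4,f(8)=8,f(16)=16 ⇒ 31
q^18  k|18↦f(k): 18:18 9:9 6:6 3:3 2:2 1:1  a_18=39

7, 28, 31, 39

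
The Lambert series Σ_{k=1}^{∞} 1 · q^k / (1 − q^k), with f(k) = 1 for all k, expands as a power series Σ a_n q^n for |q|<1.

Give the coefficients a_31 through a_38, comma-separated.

n=31: 1·31 31·1  f→[1+1]=2
d|32:{32,16,8,4,2,1}  Σf=1+1+1+1+1+1=6
q^33  k|33↦f(k): 1:1 3:1 11:1 33:1  a_33=4
d|34:{1,2,17,34}  Σf=1+1+1+1=4
d|35:{1,5,7,35}  Σf=1+1+1+1=4
q^36  k|36↦f(k): 1:1 2:1 3:1 4:1 6:1 9:1 12:1 18:1 36:1  a_36=9
[q^37] f(1)=1,f(37)=1 ⇒ 2
q^38  k|38↦f(k): 38:1 19:1 2:1 1:1  a_38=4

2, 6, 4, 4, 4, 9, 2, 4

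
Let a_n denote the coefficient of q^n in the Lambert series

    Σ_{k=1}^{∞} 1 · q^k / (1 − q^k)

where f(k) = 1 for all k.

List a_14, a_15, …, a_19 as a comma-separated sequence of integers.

d|14:{1,2,7,14}  Σf=1+1+1+1=4
d|15:{1,3,5,15}  Σf=1+1+1+1=4
d|16:{16,8,4,2,1}  Σf=1+1+1+1+1=5
[q^17] f(1)=1,f(17)=1 ⇒ 2
[q^18] f(18)=1,f(9)=1,f(6)=1,f(3)=1,f(2)=1,f(1)=1 ⇒ 6
n=19: 19·1 1·19  f→[1+1]=2

4, 4, 5, 2, 6, 2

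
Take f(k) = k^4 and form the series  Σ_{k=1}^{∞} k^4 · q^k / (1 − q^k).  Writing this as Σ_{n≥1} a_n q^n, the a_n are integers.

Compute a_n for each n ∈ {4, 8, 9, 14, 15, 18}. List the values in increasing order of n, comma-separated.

q^4  k|4↦f(k): 4:256 2:16 1:1  a_4=273
[q^8] f(1)=1,f(2)=16,f(4)=256,f(8)=4096 ⇒ 4369
[q^9] f(9)=6561,f(3)=81,f(1)=1 ⇒ 6643
q^14  k|14↦f(k): 14:38416 7:2401 2:16 1:1  a_14=40834
n=15: 15·1 5·3 3·5 1·15  f→[50625+625+81+1]=51332
q^18  k|18↦f(k): 18:104976 9:6561 6:1296 3:81 2:16 1:1  a_18=112931

273, 4369, 6643, 40834, 51332, 112931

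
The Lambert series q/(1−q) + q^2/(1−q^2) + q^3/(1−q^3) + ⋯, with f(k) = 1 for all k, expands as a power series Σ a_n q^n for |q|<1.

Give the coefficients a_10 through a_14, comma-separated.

4, 2, 6, 2, 4

d|10:{10,5,2,1}  Σf=1+1+1+1=4
[q^11] f(1)=1,f(11)=1 ⇒ 2
[q^12] f(1)=1,f(2)=1,f(3)=1,f(4)=1,f(6)=1,f(12)=1 ⇒ 6
n=13: 13·1 1·13  f→[1+1]=2
n=14: 1·14 2·7 7·2 14·1  f→[1+1+1+1]=4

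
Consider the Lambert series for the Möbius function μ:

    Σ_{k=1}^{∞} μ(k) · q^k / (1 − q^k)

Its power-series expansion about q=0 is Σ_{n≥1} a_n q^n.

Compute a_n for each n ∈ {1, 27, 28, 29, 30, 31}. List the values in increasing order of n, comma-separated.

q^1  k|1↦μ(k): 1:1  a_1=1
n=27: 1·27 3·9 9·3 27·1  μ→[1+(-1)+0+0]=0
[q^28] μ(1)=1,μ(2)=-1,μ(4)=0,μ(7)=-1,μ(14)=1,μ(28)=0 ⇒ 0
q^29  k|29↦μ(k): 1:1 29:-1  a_29=0
n=30: 1·30 2·15 3·10 5·6 6·5 10·3 15·2 30·1  μ→[1+(-1)+(-1)+(-1)+1+1+1+(-1)]=0
n=31: 31·1 1·31  μ→[(-1)+1]=0

1, 0, 0, 0, 0, 0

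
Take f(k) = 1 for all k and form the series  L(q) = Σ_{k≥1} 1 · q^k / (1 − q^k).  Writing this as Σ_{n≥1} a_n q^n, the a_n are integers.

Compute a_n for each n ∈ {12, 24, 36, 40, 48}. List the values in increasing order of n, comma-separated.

6, 8, 9, 8, 10

n=12: 1·12 2·6 3·4 4·3 6·2 12·1  f→[1+1+1+1+1+1]=6
d|24:{24,12,8,6,4,3,2,1}  Σf=1+1+1+1+1+1+1+1=8
[q^36] f(36)=1,f(18)=1,f(12)=1,f(9)=1,f(6)=1,f(4)=1,f(3)=1,f(2)=1,f(1)=1 ⇒ 9
d|40:{40,20,10,8,5,4,2,1}  Σf=1+1+1+1+1+1+1+1=8
q^48  k|48↦f(k): 48:1 24:1 16:1 12:1 8:1 6:1 4:1 3:1 2:1 1:1  a_48=10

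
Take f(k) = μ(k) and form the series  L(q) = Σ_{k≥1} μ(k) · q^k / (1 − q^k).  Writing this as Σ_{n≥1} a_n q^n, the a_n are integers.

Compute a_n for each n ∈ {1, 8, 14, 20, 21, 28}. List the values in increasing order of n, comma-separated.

n=1: 1·1  μ→[1]=1
n=8: 8·1 4·2 2·4 1·8  μ→[0+0+(-1)+1]=0
d|14:{14,7,2,1}  Σμ=1+(-1)+(-1)+1=0
q^20  k|20↦μ(k): 1:1 2:-1 4:0 5:-1 10:1 20:0  a_20=0
[q^21] μ(1)=1,μ(3)=-1,μ(7)=-1,μ(21)=1 ⇒ 0
n=28: 1·28 2·14 4·7 7·4 14·2 28·1  μ→[1+(-1)+0+(-1)+1+0]=0

1, 0, 0, 0, 0, 0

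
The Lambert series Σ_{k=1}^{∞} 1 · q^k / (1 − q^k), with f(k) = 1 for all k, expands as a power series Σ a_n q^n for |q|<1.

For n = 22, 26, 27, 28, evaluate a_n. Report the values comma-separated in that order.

4, 4, 4, 6

d|22:{1,2,11,22}  Σf=1+1+1+1=4
q^26  k|26↦f(k): 1:1 2:1 13:1 26:1  a_26=4
n=27: 27·1 9·3 3·9 1·27  f→[1+1+1+1]=4
q^28  k|28↦f(k): 1:1 2:1 4:1 7:1 14:1 28:1  a_28=6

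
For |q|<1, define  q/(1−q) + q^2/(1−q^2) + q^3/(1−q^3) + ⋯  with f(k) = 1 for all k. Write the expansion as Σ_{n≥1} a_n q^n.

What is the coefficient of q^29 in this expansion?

[q^29] f(1)=1,f(29)=1 ⇒ 2

a_29 = 2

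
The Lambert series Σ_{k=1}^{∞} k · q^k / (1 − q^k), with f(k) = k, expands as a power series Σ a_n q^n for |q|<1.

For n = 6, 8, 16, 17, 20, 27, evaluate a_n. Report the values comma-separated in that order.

[q^6] f(6)=6,f(3)=3,f(2)=2,f(1)=1 ⇒ 12
n=8: 1·8 2·4 4·2 8·1  f→[1+2+4+8]=15
[q^16] f(16)=16,f(8)=8,f(4)=4,f(2)=2,f(1)=1 ⇒ 31
[q^17] f(1)=1,f(17)=17 ⇒ 18
q^20  k|20↦f(k): 20:20 10:10 5:5 4:4 2:2 1:1  a_20=42
q^27  k|27↦f(k): 27:27 9:9 3:3 1:1  a_27=40

12, 15, 31, 18, 42, 40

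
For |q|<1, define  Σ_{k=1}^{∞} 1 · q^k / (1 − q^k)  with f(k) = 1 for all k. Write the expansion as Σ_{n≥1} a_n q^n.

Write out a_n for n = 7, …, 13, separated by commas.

q^7  k|7↦f(k): 7:1 1:1  a_7=2
d|8:{1,2,4,8}  Σf=1+1+1+1=4
d|9:{9,3,1}  Σf=1+1+1=3
[q^10] f(1)=1,f(2)=1,f(5)=1,f(10)=1 ⇒ 4
[q^11] f(1)=1,f(11)=1 ⇒ 2
q^12  k|12↦f(k): 1:1 2:1 3:1 4:1 6:1 12:1  a_12=6
q^13  k|13↦f(k): 1:1 13:1  a_13=2

2, 4, 3, 4, 2, 6, 2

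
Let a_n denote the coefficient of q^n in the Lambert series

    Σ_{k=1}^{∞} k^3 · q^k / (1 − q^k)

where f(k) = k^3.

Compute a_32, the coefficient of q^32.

a_32 = 37449

[q^32] f(1)=1,f(2)=8,f(4)=64,f(8)=512,f(16)=4096,f(32)=32768 ⇒ 37449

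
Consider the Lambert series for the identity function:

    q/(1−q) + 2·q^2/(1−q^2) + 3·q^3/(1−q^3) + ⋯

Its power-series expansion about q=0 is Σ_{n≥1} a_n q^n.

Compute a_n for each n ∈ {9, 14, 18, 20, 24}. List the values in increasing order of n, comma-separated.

13, 24, 39, 42, 60

d|9:{9,3,1}  Σf=9+3+1=13
q^14  k|14↦f(k): 14:14 7:7 2:2 1:1  a_14=24
d|18:{18,9,6,3,2,1}  Σf=18+9+6+3+2+1=39
q^20  k|20↦f(k): 1:1 2:2 4:4 5:5 10:10 20:20  a_20=42
n=24: 1·24 2·12 3·8 4·6 6·4 8·3 12·2 24·1  f→[1+2+3+4+6+8+12+24]=60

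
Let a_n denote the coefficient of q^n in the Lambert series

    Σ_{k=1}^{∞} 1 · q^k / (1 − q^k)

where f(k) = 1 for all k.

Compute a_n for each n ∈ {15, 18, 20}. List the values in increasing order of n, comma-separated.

d|15:{15,5,3,1}  Σf=1+1+1+1=4
q^18  k|18↦f(k): 18:1 9:1 6:1 3:1 2:1 1:1  a_18=6
n=20: 20·1 10·2 5·4 4·5 2·10 1·20  f→[1+1+1+1+1+1]=6

4, 6, 6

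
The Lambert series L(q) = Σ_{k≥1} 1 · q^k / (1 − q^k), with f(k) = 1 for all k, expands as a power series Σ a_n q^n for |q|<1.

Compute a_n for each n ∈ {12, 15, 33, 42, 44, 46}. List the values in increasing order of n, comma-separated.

6, 4, 4, 8, 6, 4

q^12  k|12↦f(k): 1:1 2:1 3:1 4:1 6:1 12:1  a_12=6
q^15  k|15↦f(k): 1:1 3:1 5:1 15:1  a_15=4
q^33  k|33↦f(k): 1:1 3:1 11:1 33:1  a_33=4
[q^42] f(1)=1,f(2)=1,f(3)=1,f(6)=1,f(7)=1,f(14)=1,f(21)=1,f(42)=1 ⇒ 8
[q^44] f(44)=1,f(22)=1,f(11)=1,f(4)=1,f(2)=1,f(1)=1 ⇒ 6
q^46  k|46↦f(k): 1:1 2:1 23:1 46:1  a_46=4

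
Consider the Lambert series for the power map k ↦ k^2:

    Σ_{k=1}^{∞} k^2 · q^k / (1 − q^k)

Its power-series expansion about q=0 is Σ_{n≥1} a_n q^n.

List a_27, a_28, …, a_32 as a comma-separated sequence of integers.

n=27: 1·27 3·9 9·3 27·1  f→[1+9+81+729]=820
[q^28] f(1)=1,f(2)=4,f(4)=16,f(7)=49,f(14)=196,f(28)=784 ⇒ 1050
q^29  k|29↦f(k): 1:1 29:841  a_29=842
[q^30] f(30)=900,f(15)=225,f(10)=100,f(6)=36,f(5)=25,f(3)=9,f(2)=4,f(1)=1 ⇒ 1300
n=31: 31·1 1·31  f→[961+1]=962
d|32:{32,16,8,4,2,1}  Σf=1024+256+64+16+4+1=1365

820, 1050, 842, 1300, 962, 1365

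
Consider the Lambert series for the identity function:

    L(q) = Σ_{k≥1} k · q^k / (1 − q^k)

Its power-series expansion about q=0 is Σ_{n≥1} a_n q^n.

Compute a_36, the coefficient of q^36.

a_36 = 91

n=36: 36·1 18·2 12·3 9·4 6·6 4·9 3·12 2·18 1·36  f→[36+18+12+9+6+4+3+2+1]=91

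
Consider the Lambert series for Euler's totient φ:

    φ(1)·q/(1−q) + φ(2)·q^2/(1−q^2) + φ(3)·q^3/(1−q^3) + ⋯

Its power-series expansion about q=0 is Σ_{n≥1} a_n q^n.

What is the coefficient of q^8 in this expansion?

d|8:{1,2,4,8}  Σφ=1+1+2+4=8

a_8 = 8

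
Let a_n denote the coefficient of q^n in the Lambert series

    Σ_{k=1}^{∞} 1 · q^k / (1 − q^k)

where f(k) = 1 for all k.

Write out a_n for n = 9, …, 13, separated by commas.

q^9  k|9↦f(k): 1:1 3:1 9:1  a_9=3
[q^10] f(1)=1,f(2)=1,f(5)=1,f(10)=1 ⇒ 4
q^11  k|11↦f(k): 11:1 1:1  a_11=2
d|12:{1,2,3,4,6,12}  Σf=1+1+1+1+1+1=6
q^13  k|13↦f(k): 1:1 13:1  a_13=2

3, 4, 2, 6, 2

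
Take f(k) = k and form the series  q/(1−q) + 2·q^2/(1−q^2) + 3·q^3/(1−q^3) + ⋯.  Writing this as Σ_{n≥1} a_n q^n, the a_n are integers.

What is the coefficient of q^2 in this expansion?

n=2: 2·1 1·2  f→[2+1]=3

a_2 = 3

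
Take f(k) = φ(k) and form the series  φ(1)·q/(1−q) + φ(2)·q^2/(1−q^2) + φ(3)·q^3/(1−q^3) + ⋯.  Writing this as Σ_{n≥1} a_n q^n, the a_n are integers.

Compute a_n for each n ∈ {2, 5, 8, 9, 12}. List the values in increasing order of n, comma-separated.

[q^2] φ(1)=1,φ(2)=1 ⇒ 2
[q^5] φ(5)=4,φ(1)=1 ⇒ 5
q^8  k|8↦φ(k): 8:4 4:2 2:1 1:1  a_8=8
n=9: 9·1 3·3 1·9  φ→[6+2+1]=9
n=12: 12·1 6·2 4·3 3·4 2·6 1·12  φ→[4+2+2+2+1+1]=12

2, 5, 8, 9, 12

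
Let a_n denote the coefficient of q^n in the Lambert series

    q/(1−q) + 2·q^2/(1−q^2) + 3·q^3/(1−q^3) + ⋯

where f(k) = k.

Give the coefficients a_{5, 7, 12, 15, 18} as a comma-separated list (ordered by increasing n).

6, 8, 28, 24, 39

d|5:{1,5}  Σf=1+5=6
d|7:{1,7}  Σf=1+7=8
d|12:{1,2,3,4,6,12}  Σf=1+2+3+4+6+12=28
q^15  k|15↦f(k): 15:15 5:5 3:3 1:1  a_15=24
q^18  k|18↦f(k): 1:1 2:2 3:3 6:6 9:9 18:18  a_18=39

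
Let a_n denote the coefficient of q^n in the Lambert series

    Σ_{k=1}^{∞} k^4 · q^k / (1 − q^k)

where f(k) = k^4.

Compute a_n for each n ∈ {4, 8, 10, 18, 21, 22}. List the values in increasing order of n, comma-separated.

[q^4] f(1)=1,f(2)=16,f(4)=256 ⇒ 273
[q^8] f(1)=1,f(2)=16,f(4)=256,f(8)=4096 ⇒ 4369
q^10  k|10↦f(k): 10:10000 5:625 2:16 1:1  a_10=10642
q^18  k|18↦f(k): 18:104976 9:6561 6:1296 3:81 2:16 1:1  a_18=112931
n=21: 21·1 7·3 3·7 1·21  f→[194481+2401+81+1]=196964
d|22:{1,2,11,22}  Σf=1+16+14641+234256=248914

273, 4369, 10642, 112931, 196964, 248914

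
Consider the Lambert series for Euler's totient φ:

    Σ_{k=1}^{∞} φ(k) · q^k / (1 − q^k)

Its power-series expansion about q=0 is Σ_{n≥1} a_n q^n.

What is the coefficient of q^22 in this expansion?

[q^22] φ(22)=10,φ(11)=10,φ(2)=1,φ(1)=1 ⇒ 22

a_22 = 22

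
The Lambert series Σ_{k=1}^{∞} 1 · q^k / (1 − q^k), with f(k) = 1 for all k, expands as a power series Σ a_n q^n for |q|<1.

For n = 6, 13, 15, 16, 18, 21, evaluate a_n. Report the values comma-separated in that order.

4, 2, 4, 5, 6, 4

d|6:{6,3,2,1}  Σf=1+1+1+1=4
n=13: 13·1 1·13  f→[1+1]=2
d|15:{1,3,5,15}  Σf=1+1+1+1=4
[q^16] f(1)=1,f(2)=1,f(4)=1,f(8)=1,f(16)=1 ⇒ 5
[q^18] f(1)=1,f(2)=1,f(3)=1,f(6)=1,f(9)=1,f(18)=1 ⇒ 6
d|21:{1,3,7,21}  Σf=1+1+1+1=4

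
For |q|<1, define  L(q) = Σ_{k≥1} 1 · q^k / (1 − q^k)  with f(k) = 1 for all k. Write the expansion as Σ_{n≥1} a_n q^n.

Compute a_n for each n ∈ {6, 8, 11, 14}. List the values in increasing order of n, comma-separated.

4, 4, 2, 4

q^6  k|6↦f(k): 6:1 3:1 2:1 1:1  a_6=4
[q^8] f(8)=1,f(4)=1,f(2)=1,f(1)=1 ⇒ 4
n=11: 11·1 1·11  f→[1+1]=2
n=14: 1·14 2·7 7·2 14·1  f→[1+1+1+1]=4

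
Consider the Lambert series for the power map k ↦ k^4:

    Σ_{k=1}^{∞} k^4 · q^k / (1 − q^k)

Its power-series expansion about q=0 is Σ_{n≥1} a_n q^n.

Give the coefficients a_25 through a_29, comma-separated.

391251, 485554, 538084, 655746, 707282

[q^25] f(25)=390625,f(5)=625,f(1)=1 ⇒ 391251
q^26  k|26↦f(k): 26:456976 13:28561 2:16 1:1  a_26=485554
[q^27] f(1)=1,f(3)=81,f(9)=6561,f(27)=531441 ⇒ 538084
n=28: 1·28 2·14 4·7 7·4 14·2 28·1  f→[1+16+256+2401+38416+614656]=655746
d|29:{29,1}  Σf=707281+1=707282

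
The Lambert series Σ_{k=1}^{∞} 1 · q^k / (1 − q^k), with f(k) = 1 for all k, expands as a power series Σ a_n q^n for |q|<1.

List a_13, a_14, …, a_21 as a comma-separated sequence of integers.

[q^13] f(1)=1,f(13)=1 ⇒ 2
q^14  k|14↦f(k): 1:1 2:1 7:1 14:1  a_14=4
n=15: 1·15 3·5 5·3 15·1  f→[1+1+1+1]=4
q^16  k|16↦f(k): 1:1 2:1 4:1 8:1 16:1  a_16=5
q^17  k|17↦f(k): 1:1 17:1  a_17=2
[q^18] f(18)=1,f(9)=1,f(6)=1,f(3)=1,f(2)=1,f(1)=1 ⇒ 6
d|19:{19,1}  Σf=1+1=2
[q^20] f(1)=1,f(2)=1,f(4)=1,f(5)=1,f(10)=1,f(20)=1 ⇒ 6
d|21:{21,7,3,1}  Σf=1+1+1+1=4

2, 4, 4, 5, 2, 6, 2, 6, 4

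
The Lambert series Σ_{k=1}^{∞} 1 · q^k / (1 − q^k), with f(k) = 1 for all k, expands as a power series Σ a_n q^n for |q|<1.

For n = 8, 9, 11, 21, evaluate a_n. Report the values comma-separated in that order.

4, 3, 2, 4

q^8  k|8↦f(k): 1:1 2:1 4:1 8:1  a_8=4
d|9:{9,3,1}  Σf=1+1+1=3
q^11  k|11↦f(k): 11:1 1:1  a_11=2
[q^21] f(1)=1,f(3)=1,f(7)=1,f(21)=1 ⇒ 4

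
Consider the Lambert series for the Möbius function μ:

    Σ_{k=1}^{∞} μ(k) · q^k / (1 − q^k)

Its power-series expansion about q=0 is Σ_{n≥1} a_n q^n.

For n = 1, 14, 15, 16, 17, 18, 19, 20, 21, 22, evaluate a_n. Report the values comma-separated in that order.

[q^1] μ(1)=1 ⇒ 1
n=14: 1·14 2·7 7·2 14·1  μ→[1+(-1)+(-1)+1]=0
n=15: 1·15 3·5 5·3 15·1  μ→[1+(-1)+(-1)+1]=0
q^16  k|16↦μ(k): 1:1 2:-1 4:0 8:0 16:0  a_16=0
d|17:{17,1}  Σμ=(-1)+1=0
d|18:{18,9,6,3,2,1}  Σμ=0+0+1+(-1)+(-1)+1=0
[q^19] μ(1)=1,μ(19)=-1 ⇒ 0
n=20: 1·20 2·10 4·5 5·4 10·2 20·1  μ→[1+(-1)+0+(-1)+1+0]=0
[q^21] μ(21)=1,μ(7)=-1,μ(3)=-1,μ(1)=1 ⇒ 0
d|22:{1,2,11,22}  Σμ=1+(-1)+(-1)+1=0

1, 0, 0, 0, 0, 0, 0, 0, 0, 0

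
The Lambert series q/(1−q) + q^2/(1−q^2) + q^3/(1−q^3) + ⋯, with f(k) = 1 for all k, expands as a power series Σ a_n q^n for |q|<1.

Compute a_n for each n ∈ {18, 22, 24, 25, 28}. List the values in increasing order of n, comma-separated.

q^18  k|18↦f(k): 18:1 9:1 6:1 3:1 2:1 1:1  a_18=6
q^22  k|22↦f(k): 22:1 11:1 2:1 1:1  a_22=4
n=24: 24·1 12·2 8·3 6·4 4·6 3·8 2·12 1·24  f→[1+1+1+1+1+1+1+1]=8
[q^25] f(1)=1,f(5)=1,f(25)=1 ⇒ 3
[q^28] f(1)=1,f(2)=1,f(4)=1,f(7)=1,f(14)=1,f(28)=1 ⇒ 6

6, 4, 8, 3, 6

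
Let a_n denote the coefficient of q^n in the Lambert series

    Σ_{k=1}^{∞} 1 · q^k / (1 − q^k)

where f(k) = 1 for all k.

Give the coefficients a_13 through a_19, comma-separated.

[q^13] f(1)=1,f(13)=1 ⇒ 2
n=14: 14·1 7·2 2·7 1·14  f→[1+1+1+1]=4
n=15: 15·1 5·3 3·5 1·15  f→[1+1+1+1]=4
d|16:{1,2,4,8,16}  Σf=1+1+1+1+1=5
d|17:{1,17}  Σf=1+1=2
d|18:{18,9,6,3,2,1}  Σf=1+1+1+1+1+1=6
n=19: 1·19 19·1  f→[1+1]=2

2, 4, 4, 5, 2, 6, 2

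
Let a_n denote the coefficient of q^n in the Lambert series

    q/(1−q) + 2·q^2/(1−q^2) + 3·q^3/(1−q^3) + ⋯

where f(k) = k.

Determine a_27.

a_27 = 40

q^27  k|27↦f(k): 27:27 9:9 3:3 1:1  a_27=40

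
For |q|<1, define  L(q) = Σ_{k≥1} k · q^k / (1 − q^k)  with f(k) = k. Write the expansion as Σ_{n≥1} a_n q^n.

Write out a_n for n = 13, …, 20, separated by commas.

14, 24, 24, 31, 18, 39, 20, 42

d|13:{1,13}  Σf=1+13=14
[q^14] f(14)=14,f(7)=7,f(2)=2,f(1)=1 ⇒ 24
q^15  k|15↦f(k): 15:15 5:5 3:3 1:1  a_15=24
[q^16] f(1)=1,f(2)=2,f(4)=4,f(8)=8,f(16)=16 ⇒ 31
[q^17] f(1)=1,f(17)=17 ⇒ 18
q^18  k|18↦f(k): 18:18 9:9 6:6 3:3 2:2 1:1  a_18=39
q^19  k|19↦f(k): 1:1 19:19  a_19=20
d|20:{20,10,5,4,2,1}  Σf=20+10+5+4+2+1=42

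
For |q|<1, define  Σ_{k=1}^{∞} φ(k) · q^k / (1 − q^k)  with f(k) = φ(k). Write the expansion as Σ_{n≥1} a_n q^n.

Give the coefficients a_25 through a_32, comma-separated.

q^25  k|25↦φ(k): 25:20 5:4 1:1  a_25=25
n=26: 26·1 13·2 2·13 1·26  φ→[12+12+1+1]=26
[q^27] φ(1)=1,φ(3)=2,φ(9)=6,φ(27)=18 ⇒ 27
n=28: 28·1 14·2 7·4 4·7 2·14 1·28  φ→[12+6+6+2+1+1]=28
d|29:{29,1}  Σφ=28+1=29
[q^30] φ(1)=1,φ(2)=1,φ(3)=2,φ(5)=4,φ(6)=2,φ(10)=4,φ(15)=8,φ(30)=8 ⇒ 30
q^31  k|31↦φ(k): 1:1 31:30  a_31=31
q^32  k|32↦φ(k): 32:16 16:8 8:4 4:2 2:1 1:1  a_32=32

25, 26, 27, 28, 29, 30, 31, 32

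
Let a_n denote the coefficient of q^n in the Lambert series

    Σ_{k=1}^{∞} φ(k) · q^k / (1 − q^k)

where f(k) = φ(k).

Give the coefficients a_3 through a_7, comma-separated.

[q^3] φ(1)=1,φ(3)=2 ⇒ 3
[q^4] φ(1)=1,φ(2)=1,φ(4)=2 ⇒ 4
q^5  k|5↦φ(k): 5:4 1:1  a_5=5
[q^6] φ(1)=1,φ(2)=1,φ(3)=2,φ(6)=2 ⇒ 6
[q^7] φ(1)=1,φ(7)=6 ⇒ 7

3, 4, 5, 6, 7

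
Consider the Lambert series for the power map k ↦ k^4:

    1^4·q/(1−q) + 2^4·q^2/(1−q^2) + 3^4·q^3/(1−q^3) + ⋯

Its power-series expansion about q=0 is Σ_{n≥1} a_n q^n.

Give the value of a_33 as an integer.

d|33:{33,11,3,1}  Σf=1185921+14641+81+1=1200644

a_33 = 1200644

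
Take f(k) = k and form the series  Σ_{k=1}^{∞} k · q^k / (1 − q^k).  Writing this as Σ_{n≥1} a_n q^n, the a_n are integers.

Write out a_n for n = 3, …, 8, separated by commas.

4, 7, 6, 12, 8, 15

[q^3] f(1)=1,f(3)=3 ⇒ 4
q^4  k|4↦f(k): 1:1 2:2 4:4  a_4=7
[q^5] f(5)=5,f(1)=1 ⇒ 6
n=6: 6·1 3·2 2·3 1·6  f→[6+3+2+1]=12
d|7:{7,1}  Σf=7+1=8
q^8  k|8↦f(k): 1:1 2:2 4:4 8:8  a_8=15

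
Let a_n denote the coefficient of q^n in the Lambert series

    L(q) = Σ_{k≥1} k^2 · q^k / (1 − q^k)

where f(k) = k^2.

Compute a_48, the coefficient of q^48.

d|48:{48,24,16,12,8,6,4,3,2,1}  Σf=2304+576+256+144+64+36+16+9+4+1=3410

a_48 = 3410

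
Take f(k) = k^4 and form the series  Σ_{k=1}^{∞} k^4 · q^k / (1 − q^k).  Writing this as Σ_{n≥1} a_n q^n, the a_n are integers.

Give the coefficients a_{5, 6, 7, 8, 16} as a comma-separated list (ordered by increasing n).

n=5: 1·5 5·1  f→[1+625]=626
q^6  k|6↦f(k): 6:1296 3:81 2:16 1:1  a_6=1394
[q^7] f(1)=1,f(7)=2401 ⇒ 2402
d|8:{8,4,2,1}  Σf=4096+256+16+1=4369
d|16:{1,2,4,8,16}  Σf=1+16+256+4096+65536=69905

626, 1394, 2402, 4369, 69905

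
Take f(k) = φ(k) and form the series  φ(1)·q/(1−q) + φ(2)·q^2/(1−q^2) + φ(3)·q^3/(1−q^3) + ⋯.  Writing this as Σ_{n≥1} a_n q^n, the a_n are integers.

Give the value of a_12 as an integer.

q^12  k|12↦φ(k): 12:4 6:2 4:2 3:2 2:1 1:1  a_12=12

a_12 = 12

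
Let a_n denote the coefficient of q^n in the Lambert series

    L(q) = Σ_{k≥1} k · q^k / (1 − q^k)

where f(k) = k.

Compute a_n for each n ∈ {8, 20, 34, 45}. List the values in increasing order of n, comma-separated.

15, 42, 54, 78

q^8  k|8↦f(k): 8:8 4:4 2:2 1:1  a_8=15
q^20  k|20↦f(k): 1:1 2:2 4:4 5:5 10:10 20:20  a_20=42
n=34: 1·34 2·17 17·2 34·1  f→[1+2+17+34]=54
q^45  k|45↦f(k): 45:45 15:15 9:9 5:5 3:3 1:1  a_45=78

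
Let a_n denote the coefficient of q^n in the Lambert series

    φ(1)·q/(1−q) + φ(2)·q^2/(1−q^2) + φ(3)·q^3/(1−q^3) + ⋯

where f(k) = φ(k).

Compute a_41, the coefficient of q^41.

d|41:{41,1}  Σφ=40+1=41

a_41 = 41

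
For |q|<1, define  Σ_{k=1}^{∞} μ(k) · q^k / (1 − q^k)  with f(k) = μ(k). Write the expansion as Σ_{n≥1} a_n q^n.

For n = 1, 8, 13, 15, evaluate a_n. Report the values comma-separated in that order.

[q^1] μ(1)=1 ⇒ 1
[q^8] μ(1)=1,μ(2)=-1,μ(4)=0,μ(8)=0 ⇒ 0
q^13  k|13↦μ(k): 13:-1 1:1  a_13=0
n=15: 1·15 3·5 5·3 15·1  μ→[1+(-1)+(-1)+1]=0

1, 0, 0, 0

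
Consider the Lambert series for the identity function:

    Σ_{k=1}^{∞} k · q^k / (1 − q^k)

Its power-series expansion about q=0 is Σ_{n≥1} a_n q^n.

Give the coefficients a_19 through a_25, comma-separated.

20, 42, 32, 36, 24, 60, 31

q^19  k|19↦f(k): 1:1 19:19  a_19=20
q^20  k|20↦f(k): 1:1 2:2 4:4 5:5 10:10 20:20  a_20=42
[q^21] f(21)=21,f(7)=7,f(3)=3,f(1)=1 ⇒ 32
n=22: 1·22 2·11 11·2 22·1  f→[1+2+11+22]=36
d|23:{1,23}  Σf=1+23=24
n=24: 1·24 2·12 3·8 4·6 6·4 8·3 12·2 24·1  f→[1+2+3+4+6+8+12+24]=60
q^25  k|25↦f(k): 25:25 5:5 1:1  a_25=31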